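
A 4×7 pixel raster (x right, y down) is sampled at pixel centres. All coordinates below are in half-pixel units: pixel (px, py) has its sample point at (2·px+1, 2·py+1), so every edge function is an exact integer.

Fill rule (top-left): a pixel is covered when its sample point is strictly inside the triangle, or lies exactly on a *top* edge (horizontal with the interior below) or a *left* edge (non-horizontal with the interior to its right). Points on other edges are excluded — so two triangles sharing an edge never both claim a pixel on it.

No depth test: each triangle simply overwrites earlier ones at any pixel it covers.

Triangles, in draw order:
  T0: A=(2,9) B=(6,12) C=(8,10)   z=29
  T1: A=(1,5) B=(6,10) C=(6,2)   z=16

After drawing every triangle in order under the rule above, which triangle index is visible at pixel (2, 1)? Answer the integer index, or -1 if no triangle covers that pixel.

T0:
  2·area = 14  (B↔C swapped to make it positive)
  edge (2, 9)→(8, 10): d=(6,1) right/bottom  bias=-1
  edge (8, 10)→(6, 12): d=(-2,2) right/bottom  bias=-1
  edge (6, 12)→(2, 9): d=(-4,-3) top-left  bias=+0
    (2,5)@(5, 11): e=[9,4,1] → █
    (3,5)@(7, 11): e=[7,0,7] → ·  [on edge]
    (2,6)@(5, 13): e=[21,0,-7] → ·  [on edge]
  covered (1 px):
    · · · ·
    · · · ·
    · · · ·
    · · · ·
    · · · ·
    · · █ ·
    · · · ·
T1:
  2·area = 40  (B↔C swapped to make it positive)
  edge (1, 5)→(6, 2): d=(5,-3) top-left  bias=+0
  edge (6, 2)→(6, 10): d=(0,8) right/bottom  bias=-1
  edge (6, 10)→(1, 5): d=(-5,-5) top-left  bias=+0
    (2,1)@(5, 3): e=[2,8,30] → █
    (3,1)@(7, 3): e=[8,-8,40] → ·
    (0,2)@(1, 5): e=[0,40,0] → █  [on edge]
    (1,2)@(3, 5): e=[6,24,10] → █
    (3,2)@(7, 5): e=[18,-8,30] → ·
    (0,3)@(1, 7): e=[10,40,-10] → ·
    (1,3)@(3, 7): e=[16,24,0] → █  [on edge]
    (3,3)@(7, 7): e=[28,-8,20] → ·
    (1,4)@(3, 9): e=[26,24,-10] → ·
    (2,4)@(5, 9): e=[32,8,0] → █  [on edge]
    (3,4)@(7, 9): e=[38,-8,10] → ·
    (2,5)@(5, 11): e=[42,8,-10] → ·
    (3,5)@(7, 11): e=[48,-8,0] → ·  [on edge]
  covered (7 px):
    · · · ·
    · · █ ·
    █ █ █ ·
    · █ █ ·
    · · █ ·
    · · · ·
    · · · ·

Z-buffer (winner per pixel, '.' = empty):
  . . . .
  . . 1 .
  1 1 1 .
  . 1 1 .
  . . 1 .
  . . 0 .
  . . . .

Answer: 1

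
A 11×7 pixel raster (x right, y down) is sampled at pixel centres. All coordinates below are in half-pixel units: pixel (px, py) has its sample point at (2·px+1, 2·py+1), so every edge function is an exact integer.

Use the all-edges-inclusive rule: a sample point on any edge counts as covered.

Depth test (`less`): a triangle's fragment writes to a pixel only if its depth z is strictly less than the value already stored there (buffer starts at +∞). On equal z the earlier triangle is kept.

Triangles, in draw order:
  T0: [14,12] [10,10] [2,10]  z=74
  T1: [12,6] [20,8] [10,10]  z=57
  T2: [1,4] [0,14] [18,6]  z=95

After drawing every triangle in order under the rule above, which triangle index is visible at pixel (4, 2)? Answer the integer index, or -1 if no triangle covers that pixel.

T0:
  2·area = 16  (B↔C swapped to make it positive)
  edge (14, 12)→(2, 10): d=(-12,-2) inclusive
  edge (2, 10)→(10, 10): d=(8,0) inclusive
  edge (10, 10)→(14, 12): d=(4,2) inclusive
    (4,5)@(9, 11): e=[2,8,6] → █
    (5,5)@(11, 11): e=[6,8,2] → █
    (6,5)@(13, 11): e=[10,8,-2] → ·
    (4,6)@(9, 13): e=[-22,24,14] → ·
    (5,6)@(11, 13): e=[-18,24,10] → ·
  covered (2 px):
    · · · · · · · · · · ·
    · · · · · · · · · · ·
    · · · · · · · · · · ·
    · · · · · · · · · · ·
    · · · · · · · · · · ·
    · · · · █ █ · · · · ·
    · · · · · · · · · · ·
T1:
  2·area = 36
  edge (12, 6)→(20, 8): d=(8,2) inclusive
  edge (20, 8)→(10, 10): d=(-10,2) inclusive
  edge (10, 10)→(12, 6): d=(2,-4) inclusive
    (6,3)@(13, 7): e=[6,24,6] → █
    (7,3)@(15, 7): e=[2,20,14] → █
    (8,3)@(17, 7): e=[-2,16,22] → ·
    (5,4)@(11, 9): e=[26,8,2] → █
    (7,4)@(15, 9): e=[18,0,18] → █  [on edge]
    (8,4)@(17, 9): e=[14,-4,26] → ·
    (2,5)@(5, 11): e=[54,0,-18] → ·  [on edge]
    (5,5)@(11, 11): e=[42,-12,6] → ·
    (6,5)@(13, 11): e=[38,-16,14] → ·
    (7,5)@(15, 11): e=[34,-20,22] → ·
  covered (5 px):
    · · · · · · · · · · ·
    · · · · · · · · · · ·
    · · · · · · · · · · ·
    · · · · · · █ █ · · ·
    · · · · · █ █ █ · · ·
    · · · · · · · · · · ·
    · · · · · · · · · · ·
T2:
  2·area = 172  (B↔C swapped to make it positive)
  edge (1, 4)→(18, 6): d=(17,2) inclusive
  edge (18, 6)→(0, 14): d=(-18,8) inclusive
  edge (0, 14)→(1, 4): d=(1,-10) inclusive
    (0,2)@(1, 5): e=[17,154,1] → █
    (1,2)@(3, 5): e=[13,138,21] → █
    (2,2)@(5, 5): e=[9,122,41] → █
    (3,2)@(7, 5): e=[5,106,61] → █
    (4,2)@(9, 5): e=[1,90,81] → █
    (5,2)@(11, 5): e=[-3,74,101] → ·
    (0,3)@(1, 7): e=[51,118,3] → █
    (5,3)@(11, 7): e=[31,38,103] → █
    (6,3)@(13, 7): e=[27,22,123] → █
    (7,3)@(15, 7): e=[23,6,143] → █
    (8,3)@(17, 7): e=[19,-10,163] → ·
    (0,4)@(1, 9): e=[85,82,5] → █
  covered (23 px):
    · · · · · · · · · · ·
    · · · · · · · · · · ·
    █ █ █ █ █ · · · · · ·
    █ █ █ █ █ █ █ █ · · ·
    █ █ █ █ █ █ · · · · ·
    █ █ █ · · · · · · · ·
    █ · · · · · · · · · ·

Z-buffer (winner per pixel, '.' = empty):
  . . . . . . . . . . .
  . . . . . . . . . . .
  2 2 2 2 2 . . . . . .
  2 2 2 2 2 2 1 1 . . .
  2 2 2 2 2 1 1 1 . . .
  2 2 2 . 0 0 . . . . .
  2 . . . . . . . . . .

Final: 2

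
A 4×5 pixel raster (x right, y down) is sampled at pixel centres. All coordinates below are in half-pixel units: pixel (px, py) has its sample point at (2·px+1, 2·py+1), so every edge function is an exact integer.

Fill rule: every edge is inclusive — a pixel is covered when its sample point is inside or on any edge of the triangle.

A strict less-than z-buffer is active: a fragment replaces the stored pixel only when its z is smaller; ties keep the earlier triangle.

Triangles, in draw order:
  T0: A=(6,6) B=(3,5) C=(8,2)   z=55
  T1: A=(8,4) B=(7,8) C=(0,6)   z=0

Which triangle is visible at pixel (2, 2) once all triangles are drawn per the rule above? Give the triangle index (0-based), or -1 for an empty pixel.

T0:
  2·area = 14
  edge (6, 6)→(3, 5): d=(-3,-1) inclusive
  edge (3, 5)→(8, 2): d=(5,-3) inclusive
  edge (8, 2)→(6, 6): d=(-2,4) inclusive
    (3,1)@(7, 3): e=[10,2,2] → X
    (1,2)@(3, 5): e=[0,0,14] → X  [on edge]
    (2,2)@(5, 5): e=[2,6,6] → X
    (3,2)@(7, 5): e=[4,12,-2] → .
    (1,3)@(3, 7): e=[-6,10,10] → .
    (2,3)@(5, 7): e=[-4,16,2] → .
  covered (3 px):
    . . . .
    . . . X
    . X X .
    . . . .
    . . . .
T1:
  2·area = 30
  edge (8, 4)→(7, 8): d=(-1,4) inclusive
  edge (7, 8)→(0, 6): d=(-7,-2) inclusive
  edge (0, 6)→(8, 4): d=(8,-2) inclusive
    (2,2)@(5, 5): e=[11,17,2] → X
    (3,2)@(7, 5): e=[3,21,6] → X
    (2,3)@(5, 7): e=[9,3,18] → X
    (2,4)@(5, 9): e=[7,-11,34] → .
    (3,4)@(7, 9): e=[-1,-7,38] → .
  covered (4 px):
    . . . .
    . . . .
    . . X X
    . . X X
    . . . .

Z-buffer (winner per pixel, '.' = empty):
  . . . .
  . . . 0
  . 0 1 1
  . . 1 1
  . . . .

Answer: 1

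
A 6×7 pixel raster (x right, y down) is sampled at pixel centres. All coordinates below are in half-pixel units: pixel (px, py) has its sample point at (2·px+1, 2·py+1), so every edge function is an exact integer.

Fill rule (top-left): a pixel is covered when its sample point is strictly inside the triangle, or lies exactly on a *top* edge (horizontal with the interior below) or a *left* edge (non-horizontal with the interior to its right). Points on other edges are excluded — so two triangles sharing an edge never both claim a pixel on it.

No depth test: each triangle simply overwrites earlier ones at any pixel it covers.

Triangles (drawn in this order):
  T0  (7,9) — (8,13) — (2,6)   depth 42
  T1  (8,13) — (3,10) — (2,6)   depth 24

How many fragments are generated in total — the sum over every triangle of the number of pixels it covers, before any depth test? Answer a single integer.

T0:
  2·area = 17
  edge (7, 9)→(8, 13): d=(1,4) right/bottom  bias=-1
  edge (8, 13)→(2, 6): d=(-6,-7) top-left  bias=+0
  edge (2, 6)→(7, 9): d=(5,3) right/bottom  bias=-1
    (2,0)@(5, 1): e=[0,51,-34] → ·  [on edge]
    (1,3)@(3, 7): e=[14,1,2] → #
    (2,3)@(5, 7): e=[6,15,-4] → ·
    (1,4)@(3, 9): e=[16,-11,12] → ·
    (2,4)@(5, 9): e=[8,3,6] → #
    (3,4)@(7, 9): e=[0,17,0] → ·  [on edge]
    (2,5)@(5, 11): e=[10,-9,16] → ·
    (3,5)@(7, 11): e=[2,5,10] → #
    (4,5)@(9, 11): e=[-6,19,4] → ·
    (3,6)@(7, 13): e=[4,-7,20] → ·
  covered (3 px):
    · · · · · ·
    · · · · · ·
    · · · · · ·
    · # · · · ·
    · · # · · ·
    · · · # · ·
    · · · · · ·
T1:
  2·area = 17
  edge (8, 13)→(3, 10): d=(-5,-3) top-left  bias=+0
  edge (3, 10)→(2, 6): d=(-1,-4) top-left  bias=+0
  edge (2, 6)→(8, 13): d=(6,7) right/bottom  bias=-1
    (1,4)@(3, 9): e=[5,1,11] → #
    (2,4)@(5, 9): e=[11,9,-3] → ·
    (1,5)@(3, 11): e=[-5,-1,23] → ·
    (2,5)@(5, 11): e=[1,7,9] → #
    (3,5)@(7, 11): e=[7,15,-5] → ·
    (2,6)@(5, 13): e=[-9,5,21] → ·
  covered (2 px):
    · · · · · ·
    · · · · · ·
    · · · · · ·
    · · · · · ·
    · # · · · ·
    · · # · · ·
    · · · · · ·

Result: 5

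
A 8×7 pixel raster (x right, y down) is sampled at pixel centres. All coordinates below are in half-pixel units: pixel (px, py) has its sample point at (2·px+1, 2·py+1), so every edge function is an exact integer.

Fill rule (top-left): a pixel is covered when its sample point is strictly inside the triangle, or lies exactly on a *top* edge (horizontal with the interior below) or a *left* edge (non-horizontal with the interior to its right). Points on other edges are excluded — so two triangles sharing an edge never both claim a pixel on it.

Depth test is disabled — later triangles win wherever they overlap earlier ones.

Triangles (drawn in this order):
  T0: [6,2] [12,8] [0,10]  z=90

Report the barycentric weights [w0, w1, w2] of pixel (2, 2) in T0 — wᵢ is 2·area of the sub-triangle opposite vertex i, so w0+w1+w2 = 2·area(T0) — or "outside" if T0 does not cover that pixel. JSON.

T0:
  2·area = 84
  edge (6, 2)→(12, 8): d=(6,6) right/bottom  bias=-1
  edge (12, 8)→(0, 10): d=(-12,2) right/bottom  bias=-1
  edge (0, 10)→(6, 2): d=(6,-8) top-left  bias=+0
    (2,0)@(5, 1): e=[0,98,-14] → .  [on edge]
    (3,1)@(7, 3): e=[0,70,14] → .  [on edge]
    (2,2)@(5, 5): e=[24,50,10] → X
    (3,2)@(7, 5): e=[12,46,26] → X
    (4,2)@(9, 5): e=[0,42,42] → .  [on edge]
    (1,3)@(3, 7): e=[48,30,6] → X
    (4,3)@(9, 7): e=[12,18,54] → X
    (5,3)@(11, 7): e=[0,14,70] → .  [on edge]
    (0,4)@(1, 9): e=[72,10,2] → X
    (3,4)@(7, 9): e=[36,-2,50] → .
    (4,4)@(9, 9): e=[24,-6,66] → .
    (6,4)@(13, 9): e=[0,-14,98] → .  [on edge]
    (7,5)@(15, 11): e=[0,-42,126] → .  [on edge]
  covered (9 px):
    . . . . . . . .
    . . . . . . . .
    . . X X . . . .
    . X X X X . . .
    X X X . . . . .
    . . . . . . . .
    . . . . . . . .

Final: [50,10,24]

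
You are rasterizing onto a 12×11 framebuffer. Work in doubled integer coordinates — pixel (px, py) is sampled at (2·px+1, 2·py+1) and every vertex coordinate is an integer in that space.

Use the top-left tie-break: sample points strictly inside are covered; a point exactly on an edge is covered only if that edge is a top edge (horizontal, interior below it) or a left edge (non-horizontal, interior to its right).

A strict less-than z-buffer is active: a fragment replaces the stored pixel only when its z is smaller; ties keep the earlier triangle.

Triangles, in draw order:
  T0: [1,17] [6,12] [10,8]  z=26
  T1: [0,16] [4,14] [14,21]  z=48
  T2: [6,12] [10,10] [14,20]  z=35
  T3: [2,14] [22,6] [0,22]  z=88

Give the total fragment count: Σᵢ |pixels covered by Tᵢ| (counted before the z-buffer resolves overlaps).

T0:
  degenerate (2·area = 0) — covers nothing
T1:
  2·area = 48
  edge (0, 16)→(4, 14): d=(4,-2) top-left  bias=+0
  edge (4, 14)→(14, 21): d=(10,7) right/bottom  bias=-1
  edge (14, 21)→(0, 16): d=(-14,-5) top-left  bias=+0
    (1,7)@(3, 15): e=[2,17,29] → #
    (2,7)@(5, 15): e=[6,3,39] → #
    (3,7)@(7, 15): e=[10,-11,49] → ·
    (1,8)@(3, 17): e=[10,37,1] → #
    (3,8)@(7, 17): e=[18,9,21] → #
    (4,8)@(9, 17): e=[22,-5,31] → ·
    (1,9)@(3, 19): e=[18,57,-27] → ·
    (2,9)@(5, 19): e=[22,43,-17] → ·
    (3,9)@(7, 19): e=[26,29,-7] → ·
    (4,9)@(9, 19): e=[30,15,3] → #
    (5,9)@(11, 19): e=[34,1,13] → #
    (6,9)@(13, 19): e=[38,-13,23] → ·
  covered (7 px):
    · · · · · · · · · · · ·
    · · · · · · · · · · · ·
    · · · · · · · · · · · ·
    · · · · · · · · · · · ·
    · · · · · · · · · · · ·
    · · · · · · · · · · · ·
    · · · · · · · · · · · ·
    · # # · · · · · · · · ·
    · # # # · · · · · · · ·
    · · · · # # · · · · · ·
    · · · · · · · · · · · ·
T2:
  2·area = 48
  edge (6, 12)→(10, 10): d=(4,-2) top-left  bias=+0
  edge (10, 10)→(14, 20): d=(4,10) right/bottom  bias=-1
  edge (14, 20)→(6, 12): d=(-8,-8) top-left  bias=+0
    (0,3)@(1, 7): e=[-30,78,0] → ·  [on edge]
    (1,4)@(3, 9): e=[-18,66,0] → ·  [on edge]
    (2,5)@(5, 11): e=[-6,54,0] → ·  [on edge]
    (4,5)@(9, 11): e=[2,14,32] → #
    (5,5)@(11, 11): e=[6,-6,48] → ·
    (3,6)@(7, 13): e=[6,42,0] → #  [on edge]
    (5,6)@(11, 13): e=[14,2,32] → #
    (6,6)@(13, 13): e=[18,-18,48] → ·
    (3,7)@(7, 15): e=[14,50,-16] → ·
    (4,7)@(9, 15): e=[18,30,0] → #  [on edge]
    (6,7)@(13, 15): e=[26,-10,32] → ·
    (4,8)@(9, 17): e=[26,38,-16] → ·
    (5,8)@(11, 17): e=[30,18,0] → #  [on edge]
    (6,9)@(13, 19): e=[42,6,0] → #  [on edge]
    (7,10)@(15, 21): e=[54,-6,0] → ·  [on edge]
  covered (8 px):
    · · · · · · · · · · · ·
    · · · · · · · · · · · ·
    · · · · · · · · · · · ·
    · · · · · · · · · · · ·
    · · · · · · · · · · · ·
    · · · · # · · · · · · ·
    · · · # # # · · · · · ·
    · · · · # # · · · · · ·
    · · · · · # · · · · · ·
    · · · · · · # · · · · ·
    · · · · · · · · · · · ·
T3:
  2·area = 144
  edge (2, 14)→(22, 6): d=(20,-8) top-left  bias=+0
  edge (22, 6)→(0, 22): d=(-22,16) right/bottom  bias=-1
  edge (0, 22)→(2, 14): d=(2,-8) top-left  bias=+0
    (7,4)@(15, 9): e=[4,46,94] → #
    (8,4)@(17, 9): e=[20,14,110] → #
    (9,4)@(19, 9): e=[36,-18,126] → ·
    (5,5)@(11, 11): e=[12,66,66] → #
    (6,5)@(13, 11): e=[28,34,82] → #
    (8,5)@(17, 11): e=[60,-30,114] → ·
    (2,6)@(5, 13): e=[4,118,22] → #
    (3,6)@(7, 13): e=[20,86,38] → #
    (4,6)@(9, 13): e=[36,54,54] → #
    (6,6)@(13, 13): e=[68,-10,86] → ·
    (7,6)@(15, 13): e=[84,-42,102] → ·
    (1,7)@(3, 15): e=[28,106,10] → #
  covered (18 px):
    · · · · · · · · · · · ·
    · · · · · · · · · · · ·
    · · · · · · · · · · · ·
    · · · · · · · · · · · ·
    · · · · · · · # # · · ·
    · · · · · # # # · · · ·
    · · # # # # · · · · · ·
    · # # # # · · · · · · ·
    · # # · · · · · · · · ·
    # # · · · · · · · · · ·
    # · · · · · · · · · · ·

Final: 33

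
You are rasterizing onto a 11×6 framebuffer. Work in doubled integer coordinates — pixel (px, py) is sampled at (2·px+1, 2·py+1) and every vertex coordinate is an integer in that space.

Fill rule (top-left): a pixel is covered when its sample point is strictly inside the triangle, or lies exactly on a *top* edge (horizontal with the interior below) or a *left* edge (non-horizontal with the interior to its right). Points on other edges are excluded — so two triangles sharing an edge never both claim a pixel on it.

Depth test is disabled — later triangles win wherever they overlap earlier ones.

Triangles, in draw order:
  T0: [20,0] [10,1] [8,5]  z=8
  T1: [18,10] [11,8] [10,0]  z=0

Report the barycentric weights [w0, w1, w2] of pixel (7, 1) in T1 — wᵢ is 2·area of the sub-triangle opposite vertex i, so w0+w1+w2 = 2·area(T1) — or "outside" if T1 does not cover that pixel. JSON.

T0:
  2·area = 38  (B↔C swapped to make it positive)
  edge (20, 0)→(8, 5): d=(-12,5) right/bottom  bias=-1
  edge (8, 5)→(10, 1): d=(2,-4) top-left  bias=+0
  edge (10, 1)→(20, 0): d=(10,-1) top-left  bias=+0
    (5,0)@(11, 1): e=[33,4,1] → █
    (6,0)@(13, 1): e=[23,12,3] → █
    (7,0)@(15, 1): e=[13,20,5] → █
    (8,0)@(17, 1): e=[3,28,7] → █
    (9,0)@(19, 1): e=[-7,36,9] → ·
    (4,1)@(9, 3): e=[19,0,19] → █  [on edge]
    (6,1)@(13, 3): e=[-1,16,23] → ·
    (7,1)@(15, 3): e=[-11,24,25] → ·
    (8,1)@(17, 3): e=[-21,32,27] → ·
    (4,2)@(9, 5): e=[-5,4,39] → ·
    (5,2)@(11, 5): e=[-15,12,41] → ·
    (3,3)@(7, 7): e=[-19,0,57] → ·  [on edge]
    (2,5)@(5, 11): e=[-57,0,95] → ·  [on edge]
  covered (6 px):
    · · · · · █ █ █ █ · ·
    · · · · █ █ · · · · ·
    · · · · · · · · · · ·
    · · · · · · · · · · ·
    · · · · · · · · · · ·
    · · · · · · · · · · ·
T1:
  2·area = 54
  edge (18, 10)→(11, 8): d=(-7,-2) top-left  bias=+0
  edge (11, 8)→(10, 0): d=(-1,-8) top-left  bias=+0
  edge (10, 0)→(18, 10): d=(8,10) right/bottom  bias=-1
    (5,1)@(11, 3): e=[35,5,14] → █
    (6,1)@(13, 3): e=[39,21,-6] → ·
    (5,2)@(11, 5): e=[21,3,30] → █
    (6,2)@(13, 5): e=[25,19,10] → █
    (7,2)@(15, 5): e=[29,35,-10] → ·
    (5,3)@(11, 7): e=[7,1,46] → █
    (7,3)@(15, 7): e=[15,33,6] → █
    (8,3)@(17, 7): e=[19,49,-14] → ·
    (5,4)@(11, 9): e=[-7,-1,62] → ·
    (6,4)@(13, 9): e=[-3,15,42] → ·
    (7,4)@(15, 9): e=[1,31,22] → █
    (8,4)@(17, 9): e=[5,47,2] → █
  covered (8 px):
    · · · · · · · · · · ·
    · · · · · █ · · · · ·
    · · · · · █ █ · · · ·
    · · · · · █ █ █ · · ·
    · · · · · · · █ █ · ·
    · · · · · · · · · · ·

Result: "outside"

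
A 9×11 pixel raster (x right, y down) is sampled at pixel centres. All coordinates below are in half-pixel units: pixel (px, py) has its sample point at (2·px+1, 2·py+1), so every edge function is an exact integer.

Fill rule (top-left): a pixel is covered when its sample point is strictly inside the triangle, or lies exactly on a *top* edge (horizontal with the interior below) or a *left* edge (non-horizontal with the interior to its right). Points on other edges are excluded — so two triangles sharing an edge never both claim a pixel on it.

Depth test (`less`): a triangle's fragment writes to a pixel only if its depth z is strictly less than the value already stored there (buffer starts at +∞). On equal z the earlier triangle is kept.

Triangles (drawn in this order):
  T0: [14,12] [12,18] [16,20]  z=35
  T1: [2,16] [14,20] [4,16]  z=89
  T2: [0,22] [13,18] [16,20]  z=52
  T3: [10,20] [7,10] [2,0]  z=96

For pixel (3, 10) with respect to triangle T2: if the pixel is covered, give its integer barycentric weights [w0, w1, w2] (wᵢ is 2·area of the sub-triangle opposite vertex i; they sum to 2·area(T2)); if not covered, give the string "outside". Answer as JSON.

T0:
  2·area = 28  (B↔C swapped to make it positive)
  edge (14, 12)→(16, 20): d=(2,8) right/bottom  bias=-1
  edge (16, 20)→(12, 18): d=(-4,-2) top-left  bias=+0
  edge (12, 18)→(14, 12): d=(2,-6) top-left  bias=+0
    (8,1)@(17, 3): e=[-42,70,0] → ·  [on edge]
    (7,4)@(15, 9): e=[-14,42,0] → ·  [on edge]
    (6,7)@(13, 15): e=[14,14,0] → #  [on edge]
    (7,7)@(15, 15): e=[-2,18,12] → ·
    (6,8)@(13, 17): e=[18,6,4] → #
    (7,8)@(15, 17): e=[2,10,16] → #
    (8,8)@(17, 17): e=[-14,14,28] → ·
    (6,9)@(13, 19): e=[22,-2,8] → ·
    (7,9)@(15, 19): e=[6,2,20] → #
    (8,9)@(17, 19): e=[-10,6,32] → ·
    (5,10)@(11, 21): e=[42,-14,0] → ·  [on edge]
    (7,10)@(15, 21): e=[10,-6,24] → ·
  covered (4 px):
    · · · · · · · · ·
    · · · · · · · · ·
    · · · · · · · · ·
    · · · · · · · · ·
    · · · · · · · · ·
    · · · · · · · · ·
    · · · · · · · · ·
    · · · · · · # · ·
    · · · · · · # # ·
    · · · · · · · # ·
    · · · · · · · · ·
T1:
  2·area = 8  (B↔C swapped to make it positive)
  edge (2, 16)→(4, 16): d=(2,0) top-left  bias=+0
  edge (4, 16)→(14, 20): d=(10,4) right/bottom  bias=-1
  edge (14, 20)→(2, 16): d=(-12,-4) top-left  bias=+0
    (2,8)@(5, 17): e=[2,6,0] → #  [on edge]
    (3,8)@(7, 17): e=[2,-2,8] → ·
    (2,9)@(5, 19): e=[6,26,-24] → ·
    (5,9)@(11, 19): e=[6,2,0] → #  [on edge]
    (6,9)@(13, 19): e=[6,-6,8] → ·
    (5,10)@(11, 21): e=[10,22,-24] → ·
    (8,10)@(17, 21): e=[10,-2,0] → ·  [on edge]
  covered (2 px):
    · · · · · · · · ·
    · · · · · · · · ·
    · · · · · · · · ·
    · · · · · · · · ·
    · · · · · · · · ·
    · · · · · · · · ·
    · · · · · · · · ·
    · · · · · · · · ·
    · · # · · · · · ·
    · · · · · # · · ·
    · · · · · · · · ·
T2:
  2·area = 38
  edge (0, 22)→(13, 18): d=(13,-4) top-left  bias=+0
  edge (13, 18)→(16, 20): d=(3,2) right/bottom  bias=-1
  edge (16, 20)→(0, 22): d=(-16,2) right/bottom  bias=-1
    (5,9)@(11, 19): e=[5,7,26] → #
    (6,9)@(13, 19): e=[13,3,22] → #
    (7,9)@(15, 19): e=[21,-1,18] → ·
    (2,10)@(5, 21): e=[7,25,6] → #
    (3,10)@(7, 21): e=[15,21,2] → #
    (4,10)@(9, 21): e=[23,17,-2] → ·
    (5,10)@(11, 21): e=[31,13,-6] → ·
    (6,10)@(13, 21): e=[39,9,-10] → ·
  covered (4 px):
    · · · · · · · · ·
    · · · · · · · · ·
    · · · · · · · · ·
    · · · · · · · · ·
    · · · · · · · · ·
    · · · · · · · · ·
    · · · · · · · · ·
    · · · · · · · · ·
    · · · · · · · · ·
    · · · · · # # · ·
    · · # # · · · · ·
T3:
  2·area = 20  (B↔C swapped to make it positive)
  edge (10, 20)→(2, 0): d=(-8,-20) top-left  bias=+0
  edge (2, 0)→(7, 10): d=(5,10) right/bottom  bias=-1
  edge (7, 10)→(10, 20): d=(3,10) right/bottom  bias=-1
    (2,3)@(5, 7): e=[4,5,11] → #
    (3,3)@(7, 7): e=[44,-15,-9] → ·
    (2,4)@(5, 9): e=[-12,15,17] → ·
    (3,5)@(7, 11): e=[12,5,3] → #
    (4,5)@(9, 11): e=[52,-15,-17] → ·
    (3,6)@(7, 13): e=[-4,15,9] → ·
    (4,8)@(9, 17): e=[4,15,1] → #
    (5,8)@(11, 17): e=[44,-5,-19] → ·
    (4,9)@(9, 19): e=[-12,25,7] → ·
  covered (3 px):
    · · · · · · · · ·
    · · · · · · · · ·
    · · · · · · · · ·
    · · # · · · · · ·
    · · · · · · · · ·
    · · · # · · · · ·
    · · · · · · · · ·
    · · · · · · · · ·
    · · · · # · · · ·
    · · · · · · · · ·
    · · · · · · · · ·

Final: [21,2,15]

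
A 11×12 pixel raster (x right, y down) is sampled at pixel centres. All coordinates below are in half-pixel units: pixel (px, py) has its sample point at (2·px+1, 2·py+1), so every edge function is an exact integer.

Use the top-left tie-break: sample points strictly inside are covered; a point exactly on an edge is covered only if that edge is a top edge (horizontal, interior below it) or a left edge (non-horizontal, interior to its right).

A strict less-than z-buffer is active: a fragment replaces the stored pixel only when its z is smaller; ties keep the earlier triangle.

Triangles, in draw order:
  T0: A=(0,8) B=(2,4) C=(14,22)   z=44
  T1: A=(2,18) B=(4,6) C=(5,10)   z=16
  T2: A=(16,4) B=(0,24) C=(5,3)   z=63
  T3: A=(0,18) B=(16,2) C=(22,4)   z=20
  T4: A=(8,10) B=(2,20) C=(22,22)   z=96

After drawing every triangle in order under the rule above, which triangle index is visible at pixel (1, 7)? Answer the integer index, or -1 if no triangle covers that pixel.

T0:
  2·area = 84
  edge (0, 8)→(2, 4): d=(2,-4) top-left  bias=+0
  edge (2, 4)→(14, 22): d=(12,18) right/bottom  bias=-1
  edge (14, 22)→(0, 8): d=(-14,-14) top-left  bias=+0
    (0,3)@(1, 7): e=[2,54,28] → X
    (1,3)@(3, 7): e=[10,18,56] → X
    (2,3)@(5, 7): e=[18,-18,84] → .
    (0,4)@(1, 9): e=[6,78,0] → X  [on edge]
    (2,4)@(5, 9): e=[22,6,56] → X
    (3,4)@(7, 9): e=[30,-30,84] → .
    (0,5)@(1, 11): e=[10,102,-28] → .
    (1,5)@(3, 11): e=[18,66,0] → X  [on edge]
    (3,5)@(7, 11): e=[34,-6,56] → .
    (1,6)@(3, 13): e=[22,90,-28] → .
    (2,6)@(5, 13): e=[30,54,0] → X  [on edge]
    (3,6)@(7, 13): e=[38,18,28] → X
    (3,7)@(7, 15): e=[42,42,0] → X  [on edge]
    (4,8)@(9, 17): e=[54,30,0] → X  [on edge]
    (5,9)@(11, 19): e=[66,18,0] → X  [on edge]
    (6,10)@(13, 21): e=[78,6,0] → X  [on edge]
    (7,11)@(15, 23): e=[90,-6,0] → .  [on edge]
  covered (14 px):
    . . . . . . . . . . .
    . . . . . . . . . . .
    . . . . . . . . . . .
    X X . . . . . . . . .
    X X X . . . . . . . .
    . X X . . . . . . . .
    . . X X . . . . . . .
    . . . X X . . . . . .
    . . . . X . . . . . .
    . . . . . X . . . . .
    . . . . . . X . . . .
    . . . . . . . . . . .
T1:
  2·area = 20
  edge (2, 18)→(4, 6): d=(2,-12) top-left  bias=+0
  edge (4, 6)→(5, 10): d=(1,4) right/bottom  bias=-1
  edge (5, 10)→(2, 18): d=(-3,8) right/bottom  bias=-1
    (1,6)@(3, 13): e=[2,11,7] → X
    (2,6)@(5, 13): e=[26,3,-9] → .
    (1,7)@(3, 15): e=[6,13,1] → X
    (2,7)@(5, 15): e=[30,5,-15] → .
    (1,8)@(3, 17): e=[10,15,-5] → .
  covered (2 px):
    . . . . . . . . . . .
    . . . . . . . . . . .
    . . . . . . . . . . .
    . . . . . . . . . . .
    . . . . . . . . . . .
    . . . . . . . . . . .
    . X . . . . . . . . .
    . X . . . . . . . . .
    . . . . . . . . . . .
    . . . . . . . . . . .
    . . . . . . . . . . .
    . . . . . . . . . . .
T2:
  2·area = 236
  edge (16, 4)→(0, 24): d=(-16,20) right/bottom  bias=-1
  edge (0, 24)→(5, 3): d=(5,-21) top-left  bias=+0
  edge (5, 3)→(16, 4): d=(11,1) right/bottom  bias=-1
    (2,1)@(5, 3): e=[236,0,0] → .  [on edge]
    (2,2)@(5, 5): e=[204,10,22] → X
    (3,2)@(7, 5): e=[164,52,20] → X
    (4,2)@(9, 5): e=[124,94,18] → X
    (5,2)@(11, 5): e=[84,136,16] → X
    (6,2)@(13, 5): e=[44,178,14] → X
    (7,2)@(15, 5): e=[4,220,12] → X
    (8,2)@(17, 5): e=[-36,262,10] → .
    (2,3)@(5, 7): e=[172,20,44] → X
    (7,3)@(15, 7): e=[-28,230,34] → .
    (2,4)@(5, 9): e=[140,30,66] → X
    (6,4)@(13, 9): e=[-20,198,58] → .
  covered (28 px):
    . . . . . . . . . . .
    . . . . . . . . . . .
    . . X X X X X X . . .
    . . X X X X X . . . .
    . . X X X X . . . . .
    . . X X X . . . . . .
    . X X X . . . . . . .
    . X X X . . . . . . .
    . X X . . . . . . . .
    . X . . . . . . . . .
    X . . . . . . . . . .
    . . . . . . . . . . .
T3:
  2·area = 128
  edge (0, 18)→(16, 2): d=(16,-16) top-left  bias=+0
  edge (16, 2)→(22, 4): d=(6,2) right/bottom  bias=-1
  edge (22, 4)→(0, 18): d=(-22,14) right/bottom  bias=-1
    (6,0)@(13, 1): e=[-64,0,192] → .  [on edge]
    (8,0)@(17, 1): e=[0,-8,136] → .  [on edge]
    (7,1)@(15, 3): e=[0,8,120] → X  [on edge]
    (8,1)@(17, 3): e=[32,4,92] → X
    (9,1)@(19, 3): e=[64,0,64] → .  [on edge]
    (6,2)@(13, 5): e=[0,24,104] → X  [on edge]
    (9,2)@(19, 5): e=[96,12,20] → X
    (10,2)@(21, 5): e=[128,8,-8] → .
    (5,3)@(11, 7): e=[0,40,88] → X  [on edge]
    (9,3)@(19, 7): e=[128,24,-24] → .
    (4,4)@(9, 9): e=[0,56,72] → X  [on edge]
    (7,4)@(15, 9): e=[96,44,-12] → .
    (3,5)@(7, 11): e=[0,72,56] → X  [on edge]
    (5,5)@(11, 11): e=[64,64,0] → .  [on edge]
    (2,6)@(5, 13): e=[0,88,40] → X  [on edge]
    (1,7)@(3, 15): e=[0,104,24] → X  [on edge]
    (0,8)@(1, 17): e=[0,120,8] → X  [on edge]
  covered (19 px):
    . . . . . . . . . . .
    . . . . . . . X X . .
    . . . . . . X X X X .
    . . . . . X X X X . .
    . . . . X X X . . . .
    . . . X X . . . . . .
    . . X X . . . . . . .
    . X . . . . . . . . .
    X . . . . . . . . . .
    . . . . . . . . . . .
    . . . . . . . . . . .
    . . . . . . . . . . .
T4:
  2·area = 212  (B↔C swapped to make it positive)
  edge (8, 10)→(22, 22): d=(14,12) right/bottom  bias=-1
  edge (22, 22)→(2, 20): d=(-20,-2) top-left  bias=+0
  edge (2, 20)→(8, 10): d=(6,-10) top-left  bias=+0
    (5,2)@(11, 5): e=[-106,318,0] → .  [on edge]
    (4,5)@(9, 11): e=[2,194,16] → X
    (5,5)@(11, 11): e=[-22,198,36] → .
    (3,6)@(7, 13): e=[54,150,8] → X
    (5,6)@(11, 13): e=[6,158,48] → X
    (6,6)@(13, 13): e=[-18,162,68] → .
    (2,7)@(5, 15): e=[106,106,0] → X  [on edge]
    (6,7)@(13, 15): e=[10,122,80] → X
    (7,7)@(15, 15): e=[-14,126,100] → .
    (2,8)@(5, 17): e=[134,66,12] → X
    (7,8)@(15, 17): e=[14,86,112] → X
    (8,8)@(17, 17): e=[-10,90,132] → .
  covered (27 px):
    . . . . . . . . . . .
    . . . . . . . . . . .
    . . . . . . . . . . .
    . . . . . . . . . . .
    . . . . . . . . . . .
    . . . . X . . . . . .
    . . . X X X . . . . .
    . . X X X X X . . . .
    . . X X X X X X . . .
    . X X X X X X X X . .
    . . . . . . X X X X .
    . . . . . . . . . . .

Z-buffer (winner per pixel, '.' = empty):
  . . . . . . . . . . .
  . . . . . . . 3 3 . .
  . . 2 2 2 2 3 3 3 3 .
  0 0 2 2 2 3 3 3 3 . .
  0 0 0 2 3 3 3 . . . .
  . 0 0 3 3 . . . . . .
  . 1 3 3 4 4 . . . . .
  . 1 2 0 0 4 4 . . . .
  3 2 2 4 0 4 4 4 . . .
  . 2 4 4 4 0 4 4 4 . .
  2 . . . . . 0 4 4 4 .
  . . . . . . . . . . .

Answer: 1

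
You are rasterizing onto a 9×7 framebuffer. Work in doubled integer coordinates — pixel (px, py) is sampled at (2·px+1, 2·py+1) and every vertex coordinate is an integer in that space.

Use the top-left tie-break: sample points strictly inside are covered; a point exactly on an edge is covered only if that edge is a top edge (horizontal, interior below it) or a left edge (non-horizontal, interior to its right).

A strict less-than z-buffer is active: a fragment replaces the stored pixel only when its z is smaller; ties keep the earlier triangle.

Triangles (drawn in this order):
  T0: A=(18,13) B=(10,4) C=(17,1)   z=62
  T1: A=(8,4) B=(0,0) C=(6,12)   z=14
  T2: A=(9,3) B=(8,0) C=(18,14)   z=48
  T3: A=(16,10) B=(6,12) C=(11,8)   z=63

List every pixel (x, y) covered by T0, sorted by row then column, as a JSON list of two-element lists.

T0:
  2·area = 87
  edge (18, 13)→(10, 4): d=(-8,-9) top-left  bias=+0
  edge (10, 4)→(17, 1): d=(7,-3) top-left  bias=+0
  edge (17, 1)→(18, 13): d=(1,12) right/bottom  bias=-1
    (8,0)@(17, 1): e=[87,0,0] → .  [on edge]
    (6,1)@(13, 3): e=[35,2,50] → X
    (7,1)@(15, 3): e=[53,8,26] → X
    (8,1)@(17, 3): e=[71,14,2] → X
    (5,2)@(11, 5): e=[1,10,76] → X
    (1,3)@(3, 7): e=[-87,0,174] → .  [on edge]
    (5,3)@(11, 7): e=[-15,24,78] → .
    (6,3)@(13, 7): e=[3,30,54] → X
    (6,4)@(13, 9): e=[-13,44,56] → .
    (7,4)@(15, 9): e=[5,50,32] → X
    (7,5)@(15, 11): e=[-11,64,34] → .
    (8,5)@(17, 11): e=[7,70,10] → X
  covered (13 px):
    . . . . . . . . .
    . . . . . . X X X
    . . . . . X X X X
    . . . . . . X X X
    . . . . . . . X X
    . . . . . . . . X
    . . . . . . . . .
T1:
  2·area = 72  (B↔C swapped to make it positive)
  edge (8, 4)→(6, 12): d=(-2,8) right/bottom  bias=-1
  edge (6, 12)→(0, 0): d=(-6,-12) top-left  bias=+0
  edge (0, 0)→(8, 4): d=(8,4) right/bottom  bias=-1
    (0,0)@(1, 1): e=[62,6,4] → X
    (1,0)@(3, 1): e=[46,30,-4] → .
    (0,1)@(1, 3): e=[58,-6,20] → .
    (1,1)@(3, 3): e=[42,18,12] → X
    (2,1)@(5, 3): e=[26,42,4] → X
    (3,1)@(7, 3): e=[10,66,-4] → .
    (1,2)@(3, 5): e=[38,6,28] → X
    (3,2)@(7, 5): e=[6,54,12] → X
    (4,2)@(9, 5): e=[-10,78,4] → .
    (1,3)@(3, 7): e=[34,-6,44] → .
    (2,3)@(5, 7): e=[18,18,36] → X
    (4,3)@(9, 7): e=[-14,66,20] → .
  covered (9 px):
    X . . . . . . . .
    . X X . . . . . .
    . X X X . . . . .
    . . X X . . . . .
    . . X . . . . . .
    . . . . . . . . .
    . . . . . . . . .
T2:
  2·area = 16
  edge (9, 3)→(8, 0): d=(-1,-3) top-left  bias=+0
  edge (8, 0)→(18, 14): d=(10,14) right/bottom  bias=-1
  edge (18, 14)→(9, 3): d=(-9,-11) top-left  bias=+0
    (4,1)@(9, 3): e=[0,16,0] → X  [on edge]
    (5,1)@(11, 3): e=[6,-12,22] → .
    (4,2)@(9, 5): e=[-2,36,-18] → .
    (5,2)@(11, 5): e=[4,8,4] → X
    (6,2)@(13, 5): e=[10,-20,26] → .
    (5,3)@(11, 7): e=[2,28,-14] → .
    (6,3)@(13, 7): e=[8,0,8] → .  [on edge]
    (5,4)@(11, 9): e=[0,48,-32] → .  [on edge]
  covered (2 px):
    . . . . . . . . .
    . . . . X . . . .
    . . . . . X . . .
    . . . . . . . . .
    . . . . . . . . .
    . . . . . . . . .
    . . . . . . . . .
T3:
  2·area = 30
  edge (16, 10)→(6, 12): d=(-10,2) right/bottom  bias=-1
  edge (6, 12)→(11, 8): d=(5,-4) top-left  bias=+0
  edge (11, 8)→(16, 10): d=(5,2) right/bottom  bias=-1
    (5,4)@(11, 9): e=[20,5,5] → X
    (6,4)@(13, 9): e=[16,13,1] → X
    (7,4)@(15, 9): e=[12,21,-3] → .
    (4,5)@(9, 11): e=[4,7,19] → X
    (5,5)@(11, 11): e=[0,15,15] → .  [on edge]
    (6,5)@(13, 11): e=[-4,23,11] → .
    (0,6)@(1, 13): e=[0,-15,45] → .  [on edge]
    (4,6)@(9, 13): e=[-16,17,29] → .
  covered (3 px):
    . . . . . . . . .
    . . . . . . . . .
    . . . . . . . . .
    . . . . . . . . .
    . . . . . X X . .
    . . . . X . . . .
    . . . . . . . . .

Answer: [[6,1],[7,1],[8,1],[5,2],[6,2],[7,2],[8,2],[6,3],[7,3],[8,3],[7,4],[8,4],[8,5]]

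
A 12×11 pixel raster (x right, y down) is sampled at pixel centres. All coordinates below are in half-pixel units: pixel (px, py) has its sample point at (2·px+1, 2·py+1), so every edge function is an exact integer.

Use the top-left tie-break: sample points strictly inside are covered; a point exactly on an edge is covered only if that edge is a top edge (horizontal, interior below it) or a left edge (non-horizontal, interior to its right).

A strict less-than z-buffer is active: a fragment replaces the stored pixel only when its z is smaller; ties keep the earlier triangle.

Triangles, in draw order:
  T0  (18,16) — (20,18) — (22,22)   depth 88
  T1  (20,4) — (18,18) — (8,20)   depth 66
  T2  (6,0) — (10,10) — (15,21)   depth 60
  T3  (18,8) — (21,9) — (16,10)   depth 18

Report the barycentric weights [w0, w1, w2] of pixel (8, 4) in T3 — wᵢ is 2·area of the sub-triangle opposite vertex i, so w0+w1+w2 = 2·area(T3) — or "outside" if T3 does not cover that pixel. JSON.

T0:
  2·area = 4
  edge (18, 16)→(20, 18): d=(2,2) right/bottom  bias=-1
  edge (20, 18)→(22, 22): d=(2,4) right/bottom  bias=-1
  edge (22, 22)→(18, 16): d=(-4,-6) top-left  bias=+0
    (1,0)@(3, 1): e=[0,34,-30] → ·  [on edge]
    (2,1)@(5, 3): e=[0,30,-26] → ·  [on edge]
    (3,2)@(7, 5): e=[0,26,-22] → ·  [on edge]
    (4,3)@(9, 7): e=[0,22,-18] → ·  [on edge]
    (5,4)@(11, 9): e=[0,18,-14] → ·  [on edge]
    (6,5)@(13, 11): e=[0,14,-10] → ·  [on edge]
    (7,6)@(15, 13): e=[0,10,-6] → ·  [on edge]
    (8,7)@(17, 15): e=[0,6,-2] → ·  [on edge]
    (9,8)@(19, 17): e=[0,2,2] → ·  [on edge]
    (10,9)@(21, 19): e=[0,-2,6] → ·  [on edge]
    (11,10)@(23, 21): e=[0,-6,10] → ·  [on edge]
  covered (0 px):
    · · · · · · · · · · · ·
    · · · · · · · · · · · ·
    · · · · · · · · · · · ·
    · · · · · · · · · · · ·
    · · · · · · · · · · · ·
    · · · · · · · · · · · ·
    · · · · · · · · · · · ·
    · · · · · · · · · · · ·
    · · · · · · · · · · · ·
    · · · · · · · · · · · ·
    · · · · · · · · · · · ·
T1:
  2·area = 136
  edge (20, 4)→(18, 18): d=(-2,14) right/bottom  bias=-1
  edge (18, 18)→(8, 20): d=(-10,2) right/bottom  bias=-1
  edge (8, 20)→(20, 4): d=(12,-16) top-left  bias=+0
    (9,3)@(19, 7): e=[8,108,20] → #
    (10,3)@(21, 7): e=[-20,104,52] → ·
    (8,4)@(17, 9): e=[32,92,12] → #
    (10,4)@(21, 9): e=[-24,84,76] → ·
    (7,5)@(15, 11): e=[56,76,4] → #
    (9,5)@(19, 11): e=[0,68,68] → ·  [on edge]
    (7,6)@(15, 13): e=[52,56,28] → #
    (9,6)@(19, 13): e=[-4,48,92] → ·
    (6,7)@(13, 15): e=[76,40,20] → #
    (9,7)@(19, 15): e=[-8,28,116] → ·
    (5,8)@(11, 17): e=[100,24,12] → #
    (9,8)@(19, 17): e=[-12,8,140] → ·
    (11,8)@(23, 17): e=[-68,0,204] → ·  [on edge]
    (6,9)@(13, 19): e=[68,0,68] → ·  [on edge]
    (1,10)@(3, 21): e=[204,0,-68] → ·  [on edge]
  covered (16 px):
    · · · · · · · · · · · ·
    · · · · · · · · · · · ·
    · · · · · · · · · · · ·
    · · · · · · · · · # · ·
    · · · · · · · · # # · ·
    · · · · · · · # # · · ·
    · · · · · · · # # · · ·
    · · · · · · # # # · · ·
    · · · · · # # # # · · ·
    · · · · # # · · · · · ·
    · · · · · · · · · · · ·
T2:
  2·area = 6  (B↔C swapped to make it positive)
  edge (6, 0)→(15, 21): d=(9,21) right/bottom  bias=-1
  edge (15, 21)→(10, 10): d=(-5,-11) top-left  bias=+0
  edge (10, 10)→(6, 0): d=(-4,-10) top-left  bias=+0
    (4,3)@(9, 7): e=[0,4,2] → ·  [on edge]
    (7,10)@(15, 21): e=[0,0,6] → ·  [on edge]
  covered (0 px):
    · · · · · · · · · · · ·
    · · · · · · · · · · · ·
    · · · · · · · · · · · ·
    · · · · · · · · · · · ·
    · · · · · · · · · · · ·
    · · · · · · · · · · · ·
    · · · · · · · · · · · ·
    · · · · · · · · · · · ·
    · · · · · · · · · · · ·
    · · · · · · · · · · · ·
    · · · · · · · · · · · ·
T3:
  2·area = 8
  edge (18, 8)→(21, 9): d=(3,1) right/bottom  bias=-1
  edge (21, 9)→(16, 10): d=(-5,1) right/bottom  bias=-1
  edge (16, 10)→(18, 8): d=(2,-2) top-left  bias=+0
    (1,1)@(3, 3): e=[0,48,-40] → ·  [on edge]
    (11,1)@(23, 3): e=[-20,28,0] → ·  [on edge]
    (4,2)@(9, 5): e=[0,32,-24] → ·  [on edge]
    (10,2)@(21, 5): e=[-12,20,0] → ·  [on edge]
    (7,3)@(15, 7): e=[0,16,-8] → ·  [on edge]
    (9,3)@(19, 7): e=[-4,12,0] → ·  [on edge]
    (8,4)@(17, 9): e=[4,4,0] → #  [on edge]
    (9,4)@(19, 9): e=[2,2,4] → #
    (10,4)@(21, 9): e=[0,0,8] → ·  [on edge]
    (5,5)@(11, 11): e=[16,0,-8] → ·  [on edge]
    (7,5)@(15, 11): e=[12,-4,0] → ·  [on edge]
    (8,5)@(17, 11): e=[10,-6,4] → ·
    (0,6)@(1, 13): e=[32,0,-24] → ·  [on edge]
    (6,6)@(13, 13): e=[20,-12,0] → ·  [on edge]
    (5,7)@(11, 15): e=[28,-20,0] → ·  [on edge]
    (4,8)@(9, 17): e=[36,-28,0] → ·  [on edge]
    (3,9)@(7, 19): e=[44,-36,0] → ·  [on edge]
    (2,10)@(5, 21): e=[52,-44,0] → ·  [on edge]
  covered (2 px):
    · · · · · · · · · · · ·
    · · · · · · · · · · · ·
    · · · · · · · · · · · ·
    · · · · · · · · · · · ·
    · · · · · · · · # # · ·
    · · · · · · · · · · · ·
    · · · · · · · · · · · ·
    · · · · · · · · · · · ·
    · · · · · · · · · · · ·
    · · · · · · · · · · · ·
    · · · · · · · · · · · ·

Result: [4,0,4]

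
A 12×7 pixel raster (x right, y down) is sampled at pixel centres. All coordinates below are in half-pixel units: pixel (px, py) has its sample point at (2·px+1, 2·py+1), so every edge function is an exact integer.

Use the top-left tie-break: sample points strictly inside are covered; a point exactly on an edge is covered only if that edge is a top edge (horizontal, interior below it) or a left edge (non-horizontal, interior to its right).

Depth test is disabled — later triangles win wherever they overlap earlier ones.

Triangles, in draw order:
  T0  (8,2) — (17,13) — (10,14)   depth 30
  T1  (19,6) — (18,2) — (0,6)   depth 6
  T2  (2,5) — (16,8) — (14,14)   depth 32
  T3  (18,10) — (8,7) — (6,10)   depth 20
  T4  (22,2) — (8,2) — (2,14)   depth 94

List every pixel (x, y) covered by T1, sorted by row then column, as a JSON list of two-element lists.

T0:
  2·area = 86
  edge (8, 2)→(17, 13): d=(9,11) right/bottom  bias=-1
  edge (17, 13)→(10, 14): d=(-7,1) right/bottom  bias=-1
  edge (10, 14)→(8, 2): d=(-2,-12) top-left  bias=+0
    (4,2)@(9, 5): e=[16,64,6] → #
    (5,2)@(11, 5): e=[-6,62,30] → ·
    (4,3)@(9, 7): e=[34,50,2] → #
    (5,3)@(11, 7): e=[12,48,26] → #
    (6,3)@(13, 7): e=[-10,46,50] → ·
    (4,4)@(9, 9): e=[52,36,-2] → ·
    (5,4)@(11, 9): e=[30,34,22] → #
    (6,4)@(13, 9): e=[8,32,46] → #
    (7,4)@(15, 9): e=[-14,30,70] → ·
    (5,5)@(11, 11): e=[48,20,18] → #
    (7,5)@(15, 11): e=[4,16,66] → #
    (8,5)@(17, 11): e=[-18,14,90] → ·
    (8,6)@(17, 13): e=[0,0,86] → ·  [on edge]
  covered (11 px):
    · · · · · · · · · · · ·
    · · · · · · · · · · · ·
    · · · · # · · · · · · ·
    · · · · # # · · · · · ·
    · · · · · # # · · · · ·
    · · · · · # # # · · · ·
    · · · · · # # # · · · ·
T1:
  2·area = 76  (B↔C swapped to make it positive)
  edge (19, 6)→(0, 6): d=(-19,0) right/bottom  bias=-1
  edge (0, 6)→(18, 2): d=(18,-4) top-left  bias=+0
  edge (18, 2)→(19, 6): d=(1,4) right/bottom  bias=-1
    (7,1)@(15, 3): e=[57,6,13] → #
    (8,1)@(17, 3): e=[57,14,5] → #
    (9,1)@(19, 3): e=[57,22,-3] → ·
    (2,2)@(5, 5): e=[19,2,55] → #
    (3,2)@(7, 5): e=[19,10,47] → #
    (4,2)@(9, 5): e=[19,18,39] → #
    (5,2)@(11, 5): e=[19,26,31] → #
    (6,2)@(13, 5): e=[19,34,23] → #
    (9,2)@(19, 5): e=[19,58,-1] → ·
    (2,3)@(5, 7): e=[-19,38,57] → ·
    (3,3)@(7, 7): e=[-19,46,49] → ·
    (4,3)@(9, 7): e=[-19,54,41] → ·
  covered (9 px):
    · · · · · · · · · · · ·
    · · · · · · · # # · · ·
    · · # # # # # # # · · ·
    · · · · · · · · · · · ·
    · · · · · · · · · · · ·
    · · · · · · · · · · · ·
    · · · · · · · · · · · ·
T2:
  2·area = 90
  edge (2, 5)→(16, 8): d=(14,3) right/bottom  bias=-1
  edge (16, 8)→(14, 14): d=(-2,6) right/bottom  bias=-1
  edge (14, 14)→(2, 5): d=(-12,-9) top-left  bias=+0
    (8,2)@(17, 5): e=[-45,0,135] → ·  [on edge]
    (2,3)@(5, 7): e=[19,68,3] → #
    (3,3)@(7, 7): e=[13,56,21] → #
    (4,3)@(9, 7): e=[7,44,39] → #
    (5,3)@(11, 7): e=[1,32,57] → #
    (6,3)@(13, 7): e=[-5,20,75] → ·
    (2,4)@(5, 9): e=[47,64,-21] → ·
    (3,4)@(7, 9): e=[41,52,-3] → ·
    (4,4)@(9, 9): e=[35,40,15] → #
    (6,4)@(13, 9): e=[23,16,51] → #
    (7,4)@(15, 9): e=[17,4,69] → #
    (8,4)@(17, 9): e=[11,-8,87] → ·
    (7,5)@(15, 11): e=[45,0,45] → ·  [on edge]
  covered (11 px):
    · · · · · · · · · · · ·
    · · · · · · · · · · · ·
    · · · · · · · · · · · ·
    · · # # # # · · · · · ·
    · · · · # # # # · · · ·
    · · · · · # # · · · · ·
    · · · · · · # · · · · ·
T3:
  2·area = 36  (B↔C swapped to make it positive)
  edge (18, 10)→(6, 10): d=(-12,0) right/bottom  bias=-1
  edge (6, 10)→(8, 7): d=(2,-3) top-left  bias=+0
  edge (8, 7)→(18, 10): d=(10,3) right/bottom  bias=-1
    (3,4)@(7, 9): e=[12,1,23] → #
    (4,4)@(9, 9): e=[12,7,17] → #
    (5,4)@(11, 9): e=[12,13,11] → #
    (6,4)@(13, 9): e=[12,19,5] → #
    (7,4)@(15, 9): e=[12,25,-1] → ·
    (3,5)@(7, 11): e=[-12,5,43] → ·
    (4,5)@(9, 11): e=[-12,11,37] → ·
    (5,5)@(11, 11): e=[-12,17,31] → ·
    (6,5)@(13, 11): e=[-12,23,25] → ·
  covered (4 px):
    · · · · · · · · · · · ·
    · · · · · · · · · · · ·
    · · · · · · · · · · · ·
    · · · · · · · · · · · ·
    · · · # # # # · · · · ·
    · · · · · · · · · · · ·
    · · · · · · · · · · · ·
T4:
  2·area = 168  (B↔C swapped to make it positive)
  edge (22, 2)→(2, 14): d=(-20,12) right/bottom  bias=-1
  edge (2, 14)→(8, 2): d=(6,-12) top-left  bias=+0
  edge (8, 2)→(22, 2): d=(14,0) top-left  bias=+0
    (4,1)@(9, 3): e=[136,18,14] → #
    (5,1)@(11, 3): e=[112,42,14] → #
    (6,1)@(13, 3): e=[88,66,14] → #
    (7,1)@(15, 3): e=[64,90,14] → #
    (8,1)@(17, 3): e=[40,114,14] → #
    (9,1)@(19, 3): e=[16,138,14] → #
    (10,1)@(21, 3): e=[-8,162,14] → ·
    (3,2)@(7, 5): e=[120,6,42] → #
    (8,2)@(17, 5): e=[0,126,42] → ·  [on edge]
    (9,2)@(19, 5): e=[-24,150,42] → ·
    (3,3)@(7, 7): e=[80,18,70] → #
    (7,3)@(15, 7): e=[-16,114,70] → ·
    (3,5)@(7, 11): e=[0,42,126] → ·  [on edge]
  covered (20 px):
    · · · · · · · · · · · ·
    · · · · # # # # # # · ·
    · · · # # # # # · · · ·
    · · · # # # # · · · · ·
    · · # # # · · · · · · ·
    · · # · · · · · · · · ·
    · # · · · · · · · · · ·

Final: [[7,1],[8,1],[2,2],[3,2],[4,2],[5,2],[6,2],[7,2],[8,2]]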